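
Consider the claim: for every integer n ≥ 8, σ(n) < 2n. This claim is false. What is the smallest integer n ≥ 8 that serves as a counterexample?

The first 4 eligible values, up to n = 11, all satisfy the conclusion.
n = 12: σ(12) = 28; 28 ≥ 24.
So n = 12 is the smallest counterexample.

n = 12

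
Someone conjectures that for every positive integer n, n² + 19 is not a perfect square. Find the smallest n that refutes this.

We need the least positive integer n for which n² + 19 is a perfect square.
For n = 1, 2, 3, 4, 5, 6, 7, 8 the conclusion holds.
n = 9: 9² + 19 = 100 = 10², a perfect square.
So n = 9 is the smallest counterexample.

n = 9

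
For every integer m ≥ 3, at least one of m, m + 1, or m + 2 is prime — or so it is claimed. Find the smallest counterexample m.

A counterexample is any integer m ≥ 3 such that m, m + 1, m + 2 are all composite; we check each in order.
m = 3: 3 is prime.
m = 4: 5 is prime.
m = 5: 5 is prime.
m = 6: 7 is prime.
m = 7: 7 is prime.
m = 8: 8 = 2 × 4; 9 = 3 × 3; 10 = 2 × 5 — all composite.

m = 8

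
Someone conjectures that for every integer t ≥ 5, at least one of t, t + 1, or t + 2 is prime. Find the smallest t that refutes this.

For t = 5, 6, 7 the conclusion holds.
t = 8: 8 = 2 × 4; 9 = 3 × 3; 10 = 2 × 5 — all composite.

t = 8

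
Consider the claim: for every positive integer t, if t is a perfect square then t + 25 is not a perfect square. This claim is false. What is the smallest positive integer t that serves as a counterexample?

For t = 1, 4, 9, 16, …, 81, 100, 121 the conclusion holds.
t = 144: 144 = 12² and 144 + 25 = 169 = 13².
Hence t = 144 is a counterexample.

t = 144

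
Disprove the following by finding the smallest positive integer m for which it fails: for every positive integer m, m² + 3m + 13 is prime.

We need the least positive integer m for which m² + 3m + 13 is not prime.
The first 8 eligible values, up to m = 8, all satisfy the conclusion.
m = 9: m² + 3m + 13 = 121 = 11 × 11, composite.
Hence m = 9 is a counterexample.

m = 9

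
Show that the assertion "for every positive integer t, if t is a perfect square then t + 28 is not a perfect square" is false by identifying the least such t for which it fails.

A counterexample is any positive integer t such that t is a perfect square but t + 28 is a perfect square; we check each in order.
t = 1: 1 + 28 = 29, not a perfect square.
t = 4: 4 + 28 = 32, not a perfect square.
t = 9: 9 + 28 = 37, not a perfect square.
t = 16: 16 + 28 = 44, not a perfect square.
t = 25: 25 + 28 = 53, not a perfect square.
t = 36: 36 = 6² and 36 + 28 = 64 = 8².

t = 36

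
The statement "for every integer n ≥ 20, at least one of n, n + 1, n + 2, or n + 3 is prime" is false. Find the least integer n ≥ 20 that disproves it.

n = 24

Check each integer n ≥ 20 in order until n, n + 1, n + 2, n + 3 are all composite.
For n = 20, 21, 22, 23 the conclusion holds.
n = 24: 24 = 2 × 12; 25 = 5 × 5; 26 = 2 × 13; 27 = 3 × 9 — all composite.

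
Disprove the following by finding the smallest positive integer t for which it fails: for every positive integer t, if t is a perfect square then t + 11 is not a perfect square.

t = 25

Check each positive integer t in order until t is a perfect square but t + 11 is a perfect square.
The first 4 eligible values, up to t = 16, all satisfy the conclusion.
t = 25: 25 = 5² and 25 + 11 = 36 = 6².
Hence t = 25 is a counterexample.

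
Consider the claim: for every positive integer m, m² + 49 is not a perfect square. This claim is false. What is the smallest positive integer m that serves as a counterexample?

m = 24

Check each positive integer m in order until m² + 49 is a perfect square.
The first 23 eligible values, up to m = 23, all satisfy the conclusion.
m = 24: 24² + 49 = 625 = 25², a perfect square.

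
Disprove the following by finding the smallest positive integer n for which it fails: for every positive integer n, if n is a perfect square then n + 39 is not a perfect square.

n = 25

The first 4 eligible values, up to n = 16, all satisfy the conclusion.
n = 25: 25 = 5² and 25 + 39 = 64 = 8².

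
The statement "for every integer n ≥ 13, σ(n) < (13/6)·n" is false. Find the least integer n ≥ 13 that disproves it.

n = 18

A counterexample is any integer n ≥ 13 such that the claim fails; we check each in order.
The first 5 eligible values, up to n = 17, all satisfy the conclusion.
n = 18: σ(18) = 39; 39 ≥ 39.
Thus n = 18 disproves the claim, and no smaller n works.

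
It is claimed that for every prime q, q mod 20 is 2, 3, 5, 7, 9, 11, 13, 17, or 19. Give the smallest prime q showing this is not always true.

q = 41

A counterexample is any prime q such that the claim fails; we check each in order.
For q = 2, 3, 5, 7, …, 29, 31, 37 the conclusion holds.
q = 41: 41 mod 20 = 1 — not in {2, 3, 5, 7, 9, 11, 13, 17, 19}.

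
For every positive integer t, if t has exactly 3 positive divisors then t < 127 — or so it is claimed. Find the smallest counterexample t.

t = 169

Check each positive integer t in order until t has exactly 3 positive divisors but the claim fails.
t = 4: τ(4) = 3; 4 < 127.
t = 9: τ(9) = 3; 9 < 127.
t = 25: τ(25) = 3; 25 < 127.
t = 49: τ(49) = 3; 49 < 127.
t = 121: τ(121) = 3; 121 < 127.
t = 169: τ(169) = 3; 169 ≥ 127.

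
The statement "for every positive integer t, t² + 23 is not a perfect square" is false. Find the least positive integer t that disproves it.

Check each positive integer t in order until t² + 23 is a perfect square.
For t = 1, 2, 3, 4, 5, 6, 7, 8, 9, 10 the conclusion holds.
t = 11: 11² + 23 = 144 = 12², a perfect square.
So t = 11 is the smallest counterexample.

t = 11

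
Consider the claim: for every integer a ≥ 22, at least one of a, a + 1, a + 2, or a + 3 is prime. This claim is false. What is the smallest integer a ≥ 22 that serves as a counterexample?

A counterexample is any integer a ≥ 22 such that a, a + 1, a + 2, a + 3 are all composite; we check each in order.
a = 22: 23 is prime.
a = 23: 23 is prime.
a = 24: 24 = 2 × 12; 25 = 5 × 5; 26 = 2 × 13; 27 = 3 × 9 — all composite.
So a = 24 is the smallest counterexample.

a = 24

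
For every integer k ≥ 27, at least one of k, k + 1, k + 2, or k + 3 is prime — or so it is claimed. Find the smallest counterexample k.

k = 32

Check each integer k ≥ 27 in order until k, k + 1, k + 2, k + 3 are all composite.
k = 27: 29 is prime.
k = 28: 29 is prime.
k = 29: 29 is prime.
k = 30: 31 is prime.
k = 31: 31 is prime.
k = 32: 32 = 2 × 16; 33 = 3 × 11; 34 = 2 × 17; 35 = 5 × 7 — all composite.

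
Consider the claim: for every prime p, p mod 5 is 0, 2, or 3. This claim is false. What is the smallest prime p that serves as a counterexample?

Check each prime p in order until the claim fails.
p = 2: 2 mod 5 = 2.
p = 3: 3 mod 5 = 3.
p = 5: 5 mod 5 = 0.
p = 7: 7 mod 5 = 2.
p = 11: 11 mod 5 = 1 — not in {0, 2, 3}.

p = 11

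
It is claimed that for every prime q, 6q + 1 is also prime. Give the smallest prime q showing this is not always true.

We need the least prime q for which 6q + 1 is not prime.
q = 2: 6q + 1 = 13, prime.
q = 3: 6q + 1 = 19, prime.
q = 5: 6q + 1 = 31, prime.
q = 7: 6q + 1 = 43, prime.
q = 11: 6q + 1 = 67, prime.
q = 13: 6q + 1 = 79, prime.
q = 17: 6q + 1 = 103, prime.
q = 19: 6q + 1 = 115 = 5 × 23, not prime.
So q = 19 is the smallest counterexample.

q = 19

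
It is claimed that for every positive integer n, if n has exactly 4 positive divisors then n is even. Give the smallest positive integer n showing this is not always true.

n = 15

Check each positive integer n in order until n has exactly 4 positive divisors but n is odd.
The first 4 eligible values, up to n = 14, all satisfy the conclusion.
n = 15: divisors of 15: 1, 3, 5, 15; 15 is odd.
Thus n = 15 disproves the claim, and no smaller n works.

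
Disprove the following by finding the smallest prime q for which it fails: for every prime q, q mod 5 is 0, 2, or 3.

q = 11

q = 2: 2 mod 5 = 2.
q = 3: 3 mod 5 = 3.
q = 5: 5 mod 5 = 0.
q = 7: 7 mod 5 = 2.
q = 11: 11 mod 5 = 1 — not in {0, 2, 3}.
Thus q = 11 disproves the claim, and no smaller q works.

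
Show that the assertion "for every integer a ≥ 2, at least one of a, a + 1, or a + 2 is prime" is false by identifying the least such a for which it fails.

Check each integer a ≥ 2 in order until a, a + 1, a + 2 are all composite.
a = 2: 2 is prime.
a = 3: 3 is prime.
a = 4: 5 is prime.
a = 5: 5 is prime.
a = 6: 7 is prime.
a = 7: 7 is prime.
a = 8: 8 = 2 × 4; 9 = 3 × 3; 10 = 2 × 5 — all composite.

a = 8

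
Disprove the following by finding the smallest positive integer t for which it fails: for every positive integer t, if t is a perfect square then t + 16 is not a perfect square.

t = 9

For t = 1, 4 the conclusion holds.
t = 9: 9 = 3² and 9 + 16 = 25 = 5².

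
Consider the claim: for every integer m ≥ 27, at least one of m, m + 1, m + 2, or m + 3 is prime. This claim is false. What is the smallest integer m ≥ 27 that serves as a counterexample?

For m = 27, 28, 29, 30, 31 the conclusion holds.
m = 32: 32 = 2 × 16; 33 = 3 × 11; 34 = 2 × 17; 35 = 5 × 7 — all composite.

m = 32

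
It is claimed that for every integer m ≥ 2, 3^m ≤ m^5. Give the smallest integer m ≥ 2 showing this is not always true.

For m = 2, 3, 4, 5, 6, 7, 8, 9, 10 the conclusion holds.
m = 11: 3^m = 177147 and m^5 = 161051, so 177147 > 161051.

m = 11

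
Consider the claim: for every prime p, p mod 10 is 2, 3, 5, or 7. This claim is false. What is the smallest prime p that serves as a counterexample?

p = 11

A counterexample is any prime p such that the claim fails; we check each in order.
For p = 2, 3, 5, 7 the conclusion holds.
p = 11: 11 mod 10 = 1 — not in {2, 3, 5, 7}.
So p = 11 is the smallest counterexample.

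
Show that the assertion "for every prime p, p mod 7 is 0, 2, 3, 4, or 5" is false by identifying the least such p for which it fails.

p = 13

The first 5 eligible values, up to p = 11, all satisfy the conclusion.
p = 13: 13 mod 7 = 6 — not in {0, 2, 3, 4, 5}.
Thus p = 13 disproves the claim, and no smaller p works.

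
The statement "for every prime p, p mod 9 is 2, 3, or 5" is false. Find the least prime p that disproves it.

A counterexample is any prime p such that the claim fails; we check each in order.
p = 2: 2 mod 9 = 2.
p = 3: 3 mod 9 = 3.
p = 5: 5 mod 9 = 5.
p = 7: 7 mod 9 = 7 — not in {2, 3, 5}.
So p = 7 is the smallest counterexample.

p = 7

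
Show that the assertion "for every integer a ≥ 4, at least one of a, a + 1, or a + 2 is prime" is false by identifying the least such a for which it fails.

A counterexample is any integer a ≥ 4 such that a, a + 1, a + 2 are all composite; we check each in order.
The first 4 eligible values, up to a = 7, all satisfy the conclusion.
a = 8: 8 = 2 × 4; 9 = 3 × 3; 10 = 2 × 5 — all composite.
So a = 8 is the smallest counterexample.

a = 8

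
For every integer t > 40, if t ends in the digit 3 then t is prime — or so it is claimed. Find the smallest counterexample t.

Check each integer t > 40 in order until t ends in the digit 3 but t is not prime.
For t = 43, 53 the conclusion holds.
t = 63: 63 ends in 3; 63 = 3 × 21, composite.
Thus t = 63 disproves the claim, and no smaller t works.

t = 63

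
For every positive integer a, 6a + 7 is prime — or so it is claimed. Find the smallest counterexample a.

a = 3

a = 1: 6a + 7 = 13, prime.
a = 2: 6a + 7 = 19, prime.
a = 3: 6a + 7 = 25 = 5 × 5, composite.
So a = 3 is the smallest counterexample.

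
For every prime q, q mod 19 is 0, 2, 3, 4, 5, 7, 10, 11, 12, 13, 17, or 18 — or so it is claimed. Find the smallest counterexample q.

q = 47

The first 14 eligible values, up to q = 43, all satisfy the conclusion.
q = 47: 47 mod 19 = 9 — not in {0, 2, 3, 4, 5, 7, 10, 11, 12, 13, 17, 18}.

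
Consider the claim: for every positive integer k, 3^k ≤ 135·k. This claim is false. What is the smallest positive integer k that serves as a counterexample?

The first 6 eligible values, up to k = 6, all satisfy the conclusion.
k = 7: 3^k = 2187 and 135·k = 945, so 2187 > 945.
Hence k = 7 is a counterexample.

k = 7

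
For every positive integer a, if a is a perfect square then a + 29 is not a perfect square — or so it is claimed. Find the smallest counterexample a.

a = 196

A counterexample is any positive integer a such that a is a perfect square but a + 29 is a perfect square; we check each in order.
For a = 1, 4, 9, 16, …, 121, 144, 169 the conclusion holds.
a = 196: 196 = 14² and 196 + 29 = 225 = 15².
Hence a = 196 is a counterexample.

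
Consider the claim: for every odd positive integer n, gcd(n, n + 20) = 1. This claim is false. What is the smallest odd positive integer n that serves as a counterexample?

For n = 1, 3 the conclusion holds.
n = 5: gcd(5, 25) = 5.
Thus n = 5 disproves the claim, and no smaller n works.

n = 5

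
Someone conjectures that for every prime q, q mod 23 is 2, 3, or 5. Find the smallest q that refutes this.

A counterexample is any prime q such that the claim fails; we check each in order.
For q = 2, 3, 5 the conclusion holds.
q = 7: 7 mod 23 = 7 — not in {2, 3, 5}.
Hence q = 7 is a counterexample.

q = 7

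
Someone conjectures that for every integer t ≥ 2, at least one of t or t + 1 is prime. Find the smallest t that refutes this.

A counterexample is any integer t ≥ 2 such that t, t + 1 are both composite; we check each in order.
t = 2: 2 is prime.
t = 3: 3 is prime.
t = 4: 5 is prime.
t = 5: 5 is prime.
t = 6: 7 is prime.
t = 7: 7 is prime.
t = 8: 8 = 2 × 4; 9 = 3 × 3 — both composite.
So t = 8 is the smallest counterexample.

t = 8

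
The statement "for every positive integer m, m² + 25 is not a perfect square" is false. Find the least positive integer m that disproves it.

Check each positive integer m in order until m² + 25 is a perfect square.
For m = 1, 2, 3, 4, …, 9, 10, 11 the conclusion holds.
m = 12: 12² + 25 = 169 = 13², a perfect square.
So m = 12 is the smallest counterexample.

m = 12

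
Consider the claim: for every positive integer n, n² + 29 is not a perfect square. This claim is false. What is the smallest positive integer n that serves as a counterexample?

n = 14

For n = 1, 2, 3, 4, …, 11, 12, 13 the conclusion holds.
n = 14: 14² + 29 = 225 = 15², a perfect square.
Hence n = 14 is a counterexample.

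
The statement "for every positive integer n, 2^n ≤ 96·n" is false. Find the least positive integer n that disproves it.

We need the least positive integer n for which 2^n > 96·n.
The first 9 eligible values, up to n = 9, all satisfy the conclusion.
n = 10: 2^n = 1024 and 96·n = 960, so 1024 > 960.

n = 10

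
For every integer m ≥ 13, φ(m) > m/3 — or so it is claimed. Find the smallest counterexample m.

m = 18

We need the least integer m ≥ 13 for which the claim fails.
For m = 13, 14, 15, 16, 17 the conclusion holds.
m = 18: φ(18) = 6 and 18/3 = 6, so φ(18) ≤ 18/3.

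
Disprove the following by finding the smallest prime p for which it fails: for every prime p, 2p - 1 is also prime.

p = 5

We need the least prime p for which 2p - 1 is not prime.
p = 2: 2p - 1 = 3, prime.
p = 3: 2p - 1 = 5, prime.
p = 5: 2p - 1 = 9 = 3 × 3, not prime.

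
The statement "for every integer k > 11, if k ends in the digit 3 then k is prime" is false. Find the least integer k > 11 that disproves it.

A counterexample is any integer k > 11 such that k ends in the digit 3 but k is not prime; we check each in order.
For k = 13, 23 the conclusion holds.
k = 33: 33 ends in 3; 33 = 3 × 11, composite.

k = 33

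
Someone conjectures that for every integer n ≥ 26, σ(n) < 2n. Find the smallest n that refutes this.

n = 28

A counterexample is any integer n ≥ 26 such that the claim fails; we check each in order.
For n = 26, 27 the conclusion holds.
n = 28: σ(28) = 56; 56 ≥ 56.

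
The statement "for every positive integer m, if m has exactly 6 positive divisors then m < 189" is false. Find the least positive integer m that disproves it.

We need the least positive integer m for which m has exactly 6 positive divisors but the claim fails.
For m = 12, 18, 20, 28, …, 172, 175, 188 the conclusion holds.
m = 207: τ(207) = 6; 207 ≥ 189.

m = 207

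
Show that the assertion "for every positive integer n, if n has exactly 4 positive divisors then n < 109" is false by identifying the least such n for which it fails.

n = 111

The first 33 eligible values, up to n = 106, all satisfy the conclusion.
n = 111: τ(111) = 4; 111 ≥ 109.
Thus n = 111 disproves the claim, and no smaller n works.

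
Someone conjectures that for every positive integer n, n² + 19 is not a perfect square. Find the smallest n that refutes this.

n = 9

n = 1: 1² + 19 = 20, not a perfect square.
n = 2: 2² + 19 = 23, not a perfect square.
n = 3: 3² + 19 = 28, not a perfect square.
n = 4: 4² + 19 = 35, not a perfect square.
n = 5: 5² + 19 = 44, not a perfect square.
n = 6: 6² + 19 = 55, not a perfect square.
n = 7: 7² + 19 = 68, not a perfect square.
n = 8: 8² + 19 = 83, not a perfect square.
n = 9: 9² + 19 = 100 = 10², a perfect square.
Hence n = 9 is a counterexample.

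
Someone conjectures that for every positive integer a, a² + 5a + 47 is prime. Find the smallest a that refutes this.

Check each positive integer a in order until a² + 5a + 47 is not prime.
The first 37 eligible values, up to a = 37, all satisfy the conclusion.
a = 38: a² + 5a + 47 = 1681 = 41 × 41, composite.
Thus a = 38 disproves the claim, and no smaller a works.

a = 38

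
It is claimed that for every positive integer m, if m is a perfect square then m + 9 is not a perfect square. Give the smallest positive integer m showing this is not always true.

m = 16

Check each positive integer m in order until m is a perfect square but m + 9 is a perfect square.
For m = 1, 4, 9 the conclusion holds.
m = 16: 16 = 4² and 16 + 9 = 25 = 5².
Hence m = 16 is a counterexample.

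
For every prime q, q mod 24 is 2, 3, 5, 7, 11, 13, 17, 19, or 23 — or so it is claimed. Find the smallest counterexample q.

Check each prime q in order until the claim fails.
For q = 2, 3, 5, 7, …, 61, 67, 71 the conclusion holds.
q = 73: 73 mod 24 = 1 — not in {2, 3, 5, 7, 11, 13, 17, 19, 23}.
Hence q = 73 is a counterexample.

q = 73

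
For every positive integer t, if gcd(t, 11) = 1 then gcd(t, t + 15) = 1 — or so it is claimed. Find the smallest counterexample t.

A counterexample is any positive integer t such that gcd(t, 11) = 1 but gcd(t, t + 15) > 1; we check each in order.
t = 1: gcd(1, 16) = 1.
t = 2: gcd(2, 17) = 1.
t = 3: gcd(3, 18) = 3.

t = 3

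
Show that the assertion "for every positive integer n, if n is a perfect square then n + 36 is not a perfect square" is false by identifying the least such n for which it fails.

We need the least positive integer n for which n is a perfect square but n + 36 is a perfect square.
For n = 1, 4, 9, 16, 25, 36, 49 the conclusion holds.
n = 64: 64 = 8² and 64 + 36 = 100 = 10².

n = 64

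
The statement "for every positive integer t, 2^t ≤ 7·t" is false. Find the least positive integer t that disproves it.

t = 6

A counterexample is any positive integer t such that 2^t > 7·t; we check each in order.
For t = 1, 2, 3, 4, 5 the conclusion holds.
t = 6: 2^t = 64 and 7·t = 42, so 64 > 42.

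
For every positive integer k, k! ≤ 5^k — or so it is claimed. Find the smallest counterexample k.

The first 11 eligible values, up to k = 11, all satisfy the conclusion.
k = 12: k! = 479001600 and 5^k = 244140625, so 479001600 > 244140625.

k = 12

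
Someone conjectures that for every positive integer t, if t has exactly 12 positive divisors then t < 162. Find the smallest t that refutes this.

A counterexample is any positive integer t such that t has exactly 12 positive divisors but the claim fails; we check each in order.
The first 12 eligible values, up to t = 160, all satisfy the conclusion.
t = 198: τ(198) = 12; 198 ≥ 162.
Hence t = 198 is a counterexample.

t = 198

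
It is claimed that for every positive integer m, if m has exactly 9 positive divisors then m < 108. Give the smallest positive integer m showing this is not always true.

m = 196

A counterexample is any positive integer m such that m has exactly 9 positive divisors but the claim fails; we check each in order.
m = 36: τ(36) = 9; 36 < 108.
m = 100: τ(100) = 9; 100 < 108.
m = 196: τ(196) = 9; 196 ≥ 108.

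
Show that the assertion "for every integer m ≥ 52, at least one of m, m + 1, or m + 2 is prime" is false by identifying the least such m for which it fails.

m = 54

For m = 52, 53 the conclusion holds.
m = 54: 54 = 2 × 27; 55 = 5 × 11; 56 = 2 × 28 — all composite.
So m = 54 is the smallest counterexample.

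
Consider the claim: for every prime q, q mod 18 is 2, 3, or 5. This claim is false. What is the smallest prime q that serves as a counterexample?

Check each prime q in order until the claim fails.
For q = 2, 3, 5 the conclusion holds.
q = 7: 7 mod 18 = 7 — not in {2, 3, 5}.

q = 7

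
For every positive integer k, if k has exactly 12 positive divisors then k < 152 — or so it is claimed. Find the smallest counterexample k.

k = 156

Check each positive integer k in order until k has exactly 12 positive divisors but the claim fails.
For k = 60, 72, 84, 90, 96, 108, 126, 132, 140, 150 the conclusion holds.
k = 156: τ(156) = 12; 156 ≥ 152.
So k = 156 is the smallest counterexample.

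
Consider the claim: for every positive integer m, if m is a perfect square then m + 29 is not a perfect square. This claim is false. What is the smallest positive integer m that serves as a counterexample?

A counterexample is any positive integer m such that m is a perfect square but m + 29 is a perfect square; we check each in order.
For m = 1, 4, 9, 16, …, 121, 144, 169 the conclusion holds.
m = 196: 196 = 14² and 196 + 29 = 225 = 15².

m = 196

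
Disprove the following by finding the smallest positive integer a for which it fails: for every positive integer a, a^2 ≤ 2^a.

a = 3

A counterexample is any positive integer a such that a^2 > 2^a; we check each in order.
a = 1: a^2 = 1 and 2^a = 2, so 1 ≤ 2.
a = 2: a^2 = 4 and 2^a = 4, so 4 ≤ 4.
a = 3: a^2 = 9 and 2^a = 8, so 9 > 8.
So a = 3 is the smallest counterexample.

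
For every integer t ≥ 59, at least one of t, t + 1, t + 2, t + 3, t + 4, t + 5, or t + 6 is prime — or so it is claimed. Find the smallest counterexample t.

t = 90

The first 31 eligible values, up to t = 89, all satisfy the conclusion.
t = 90: 90 = 2 × 45; 91 = 7 × 13; 92 = 2 × 46; 93 = 3 × 31; 94 = 2 × 47; 95 = 5 × 19; 96 = 2 × 48 — all composite.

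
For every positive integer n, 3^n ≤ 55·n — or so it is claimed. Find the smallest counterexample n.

Check each positive integer n in order until 3^n > 55·n.
For n = 1, 2, 3, 4, 5 the conclusion holds.
n = 6: 3^n = 729 and 55·n = 330, so 729 > 330.

n = 6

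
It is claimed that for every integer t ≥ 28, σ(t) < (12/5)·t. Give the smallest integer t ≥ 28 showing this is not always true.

t = 30

Check each integer t ≥ 28 in order until the claim fails.
For t = 28, 29 the conclusion holds.
t = 30: σ(30) = 72; 72 ≥ 72.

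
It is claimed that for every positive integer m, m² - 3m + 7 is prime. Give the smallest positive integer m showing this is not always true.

m = 6

We need the least positive integer m for which m² - 3m + 7 is not prime.
m = 1: m² - 3m + 7 = 5, prime.
m = 2: m² - 3m + 7 = 5, prime.
m = 3: m² - 3m + 7 = 7, prime.
m = 4: m² - 3m + 7 = 11, prime.
m = 5: m² - 3m + 7 = 17, prime.
m = 6: m² - 3m + 7 = 25 = 5 × 5, composite.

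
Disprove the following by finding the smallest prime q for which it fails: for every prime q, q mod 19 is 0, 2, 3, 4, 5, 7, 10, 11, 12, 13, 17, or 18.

q = 47

A counterexample is any prime q such that the claim fails; we check each in order.
For q = 2, 3, 5, 7, …, 37, 41, 43 the conclusion holds.
q = 47: 47 mod 19 = 9 — not in {0, 2, 3, 4, 5, 7, 10, 11, 12, 13, 17, 18}.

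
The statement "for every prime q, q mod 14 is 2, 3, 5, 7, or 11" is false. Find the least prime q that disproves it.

A counterexample is any prime q such that the claim fails; we check each in order.
For q = 2, 3, 5, 7, 11 the conclusion holds.
q = 13: 13 mod 14 = 13 — not in {2, 3, 5, 7, 11}.

q = 13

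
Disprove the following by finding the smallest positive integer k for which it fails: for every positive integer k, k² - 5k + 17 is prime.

k = 13

For k = 1, 2, 3, 4, …, 10, 11, 12 the conclusion holds.
k = 13: k² - 5k + 17 = 121 = 11 × 11, composite.
So k = 13 is the smallest counterexample.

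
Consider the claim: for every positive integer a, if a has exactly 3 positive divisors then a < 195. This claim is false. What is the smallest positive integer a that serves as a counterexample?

a = 289

We need the least positive integer a for which a has exactly 3 positive divisors but the claim fails.
The first 6 eligible values, up to a = 169, all satisfy the conclusion.
a = 289: τ(289) = 3; 289 ≥ 195.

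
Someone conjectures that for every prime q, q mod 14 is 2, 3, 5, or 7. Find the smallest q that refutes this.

Check each prime q in order until the claim fails.
q = 2: 2 mod 14 = 2.
q = 3: 3 mod 14 = 3.
q = 5: 5 mod 14 = 5.
q = 7: 7 mod 14 = 7.
q = 11: 11 mod 14 = 11 — not in {2, 3, 5, 7}.

q = 11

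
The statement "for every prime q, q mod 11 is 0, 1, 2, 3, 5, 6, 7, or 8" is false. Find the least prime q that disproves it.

For q = 2, 3, 5, 7, 11, 13, 17, 19, 23, 29 the conclusion holds.
q = 31: 31 mod 11 = 9 — not in {0, 1, 2, 3, 5, 6, 7, 8}.

q = 31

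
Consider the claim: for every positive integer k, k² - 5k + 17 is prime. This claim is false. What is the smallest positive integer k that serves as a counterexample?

A counterexample is any positive integer k such that k² - 5k + 17 is not prime; we check each in order.
For k = 1, 2, 3, 4, …, 10, 11, 12 the conclusion holds.
k = 13: k² - 5k + 17 = 121 = 11 × 11, composite.
So k = 13 is the smallest counterexample.

k = 13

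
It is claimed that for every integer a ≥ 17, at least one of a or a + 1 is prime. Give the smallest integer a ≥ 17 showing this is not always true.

a = 20

For a = 17, 18, 19 the conclusion holds.
a = 20: 20 = 2 × 10; 21 = 3 × 7 — both composite.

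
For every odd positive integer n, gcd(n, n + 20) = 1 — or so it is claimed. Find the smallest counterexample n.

We need the least odd positive integer n for which gcd(n, n + 20) > 1.
n = 1: gcd(1, 21) = 1.
n = 3: gcd(3, 23) = 1.
n = 5: gcd(5, 25) = 5.
So n = 5 is the smallest counterexample.

n = 5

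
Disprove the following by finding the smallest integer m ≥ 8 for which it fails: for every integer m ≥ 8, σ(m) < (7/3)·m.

m = 8: σ(8) = 15; 15 < 56/3.
m = 9: σ(9) = 13; 13 < 21.
m = 10: σ(10) = 18; 18 < 70/3.
m = 11: σ(11) = 12; 12 < 77/3.
m = 12: σ(12) = 28; 28 ≥ 28.

m = 12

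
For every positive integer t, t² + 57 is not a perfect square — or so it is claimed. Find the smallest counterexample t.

t = 8

t = 1: 1² + 57 = 58, not a perfect square.
t = 2: 2² + 57 = 61, not a perfect square.
t = 3: 3² + 57 = 66, not a perfect square.
t = 4: 4² + 57 = 73, not a perfect square.
t = 5: 5² + 57 = 82, not a perfect square.
t = 6: 6² + 57 = 93, not a perfect square.
t = 7: 7² + 57 = 106, not a perfect square.
t = 8: 8² + 57 = 121 = 11², a perfect square.
Thus t = 8 disproves the claim, and no smaller t works.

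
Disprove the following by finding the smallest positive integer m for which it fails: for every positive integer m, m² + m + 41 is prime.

m = 40

We need the least positive integer m for which m² + m + 41 is not prime.
For m = 1, 2, 3, 4, …, 37, 38, 39 the conclusion holds.
m = 40: m² + m + 41 = 1681 = 41 × 41, composite.
Hence m = 40 is a counterexample.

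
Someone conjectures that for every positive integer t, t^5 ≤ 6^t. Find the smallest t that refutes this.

Check each positive integer t in order until t^5 > 6^t.
t = 1: t^5 = 1 and 6^t = 6, so 1 ≤ 6.
t = 2: t^5 = 32 and 6^t = 36, so 32 ≤ 36.
t = 3: t^5 = 243 and 6^t = 216, so 243 > 216.

t = 3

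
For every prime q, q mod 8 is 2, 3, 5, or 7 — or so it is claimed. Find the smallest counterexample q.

q = 2: 2 mod 8 = 2.
q = 3: 3 mod 8 = 3.
q = 5: 5 mod 8 = 5.
q = 7: 7 mod 8 = 7.
q = 11: 11 mod 8 = 3.
q = 13: 13 mod 8 = 5.
q = 17: 17 mod 8 = 1 — not in {2, 3, 5, 7}.

q = 17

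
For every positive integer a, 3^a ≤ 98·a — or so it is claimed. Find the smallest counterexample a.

We need the least positive integer a for which 3^a > 98·a.
a = 1: 3^a = 3 and 98·a = 98, so 3 ≤ 98.
a = 2: 3^a = 9 and 98·a = 196, so 9 ≤ 196.
a = 3: 3^a = 27 and 98·a = 294, so 27 ≤ 294.
a = 4: 3^a = 81 and 98·a = 392, so 81 ≤ 392.
a = 5: 3^a = 243 and 98·a = 490, so 243 ≤ 490.
a = 6: 3^a = 729 and 98·a = 588, so 729 > 588.
So a = 6 is the smallest counterexample.

a = 6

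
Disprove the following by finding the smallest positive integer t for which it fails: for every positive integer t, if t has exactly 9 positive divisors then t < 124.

We need the least positive integer t for which t has exactly 9 positive divisors but the claim fails.
For t = 36, 100 the conclusion holds.
t = 196: τ(196) = 9; 196 ≥ 124.

t = 196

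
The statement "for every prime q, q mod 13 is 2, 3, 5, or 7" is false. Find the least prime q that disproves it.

For q = 2, 3, 5, 7 the conclusion holds.
q = 11: 11 mod 13 = 11 — not in {2, 3, 5, 7}.

q = 11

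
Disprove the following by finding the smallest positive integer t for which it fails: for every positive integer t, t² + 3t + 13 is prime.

We need the least positive integer t for which t² + 3t + 13 is not prime.
The first 8 eligible values, up to t = 8, all satisfy the conclusion.
t = 9: t² + 3t + 13 = 121 = 11 × 11, composite.

t = 9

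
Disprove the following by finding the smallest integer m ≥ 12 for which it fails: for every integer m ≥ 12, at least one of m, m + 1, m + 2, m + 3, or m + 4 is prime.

m = 24

We need the least integer m ≥ 12 for which m, m + 1, m + 2, m + 3, m + 4 are all composite.
For m = 12, 13, 14, 15, …, 21, 22, 23 the conclusion holds.
m = 24: 24 = 2 × 12; 25 = 5 × 5; 26 = 2 × 13; 27 = 3 × 9; 28 = 2 × 14 — all composite.
Thus m = 24 disproves the claim, and no smaller m works.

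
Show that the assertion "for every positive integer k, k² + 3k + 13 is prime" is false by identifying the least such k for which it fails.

For k = 1, 2, 3, 4, 5, 6, 7, 8 the conclusion holds.
k = 9: k² + 3k + 13 = 121 = 11 × 11, composite.
Hence k = 9 is a counterexample.

k = 9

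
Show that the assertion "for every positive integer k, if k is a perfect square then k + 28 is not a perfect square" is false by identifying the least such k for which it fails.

The first 5 eligible values, up to k = 25, all satisfy the conclusion.
k = 36: 36 = 6² and 36 + 28 = 64 = 8².
Hence k = 36 is a counterexample.

k = 36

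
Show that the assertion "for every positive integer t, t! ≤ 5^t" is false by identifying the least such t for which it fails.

t = 12

We need the least positive integer t for which t! > 5^t.
For t = 1, 2, 3, 4, …, 9, 10, 11 the conclusion holds.
t = 12: t! = 479001600 and 5^t = 244140625, so 479001600 > 244140625.
Hence t = 12 is a counterexample.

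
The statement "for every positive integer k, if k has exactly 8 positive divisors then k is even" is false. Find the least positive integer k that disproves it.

k = 105

The first 12 eligible values, up to k = 104, all satisfy the conclusion.
k = 105: divisors of 105: 1, 3, 5, 7, 15, 21, 35, 105; 105 is odd.
Hence k = 105 is a counterexample.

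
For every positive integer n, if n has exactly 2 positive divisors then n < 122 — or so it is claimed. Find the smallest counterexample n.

For n = 2, 3, 5, 7, …, 107, 109, 113 the conclusion holds.
n = 127: τ(127) = 2; 127 ≥ 122.
Hence n = 127 is a counterexample.

n = 127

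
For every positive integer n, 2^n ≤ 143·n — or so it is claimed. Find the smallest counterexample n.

A counterexample is any positive integer n such that 2^n > 143·n; we check each in order.
For n = 1, 2, 3, 4, 5, 6, 7, 8, 9, 10 the conclusion holds.
n = 11: 2^n = 2048 and 143·n = 1573, so 2048 > 1573.
So n = 11 is the smallest counterexample.

n = 11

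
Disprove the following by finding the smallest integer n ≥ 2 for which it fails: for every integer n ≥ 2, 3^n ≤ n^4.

We need the least integer n ≥ 2 for which 3^n > n^4.
n = 2: 3^n = 9 and n^4 = 16, so 9 ≤ 16.
n = 3: 3^n = 27 and n^4 = 81, so 27 ≤ 81.
n = 4: 3^n = 81 and n^4 = 256, so 81 ≤ 256.
n = 5: 3^n = 243 and n^4 = 625, so 243 ≤ 625.
n = 6: 3^n = 729 and n^4 = 1296, so 729 ≤ 1296.
n = 7: 3^n = 2187 and n^4 = 2401, so 2187 ≤ 2401.
n = 8: 3^n = 6561 and n^4 = 4096, so 6561 > 4096.
Thus n = 8 disproves the claim, and no smaller n works.

n = 8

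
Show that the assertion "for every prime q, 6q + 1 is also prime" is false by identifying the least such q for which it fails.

We need the least prime q for which 6q + 1 is not prime.
The first 7 eligible values, up to q = 17, all satisfy the conclusion.
q = 19: 6q + 1 = 115 = 5 × 23, not prime.
So q = 19 is the smallest counterexample.

q = 19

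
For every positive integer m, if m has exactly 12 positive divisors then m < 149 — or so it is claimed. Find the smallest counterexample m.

We need the least positive integer m for which m has exactly 12 positive divisors but the claim fails.
For m = 60, 72, 84, 90, 96, 108, 126, 132, 140 the conclusion holds.
m = 150: τ(150) = 12; 150 ≥ 149.

m = 150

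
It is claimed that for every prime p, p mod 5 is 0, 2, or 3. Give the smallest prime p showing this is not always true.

p = 2: 2 mod 5 = 2.
p = 3: 3 mod 5 = 3.
p = 5: 5 mod 5 = 0.
p = 7: 7 mod 5 = 2.
p = 11: 11 mod 5 = 1 — not in {0, 2, 3}.
So p = 11 is the smallest counterexample.

p = 11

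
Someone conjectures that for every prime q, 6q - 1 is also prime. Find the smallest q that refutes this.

q = 11

We need the least prime q for which 6q - 1 is not prime.
q = 2: 6q - 1 = 11, prime.
q = 3: 6q - 1 = 17, prime.
q = 5: 6q - 1 = 29, prime.
q = 7: 6q - 1 = 41, prime.
q = 11: 6q - 1 = 65 = 5 × 13, not prime.
Hence q = 11 is a counterexample.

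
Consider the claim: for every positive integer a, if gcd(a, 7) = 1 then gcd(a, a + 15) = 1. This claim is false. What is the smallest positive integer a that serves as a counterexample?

a = 3

A counterexample is any positive integer a such that gcd(a, 7) = 1 but gcd(a, a + 15) > 1; we check each in order.
For a = 1, 2 the conclusion holds.
a = 3: gcd(3, 18) = 3.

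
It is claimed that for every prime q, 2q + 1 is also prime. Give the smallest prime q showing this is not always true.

q = 7

A counterexample is any prime q such that 2q + 1 is not prime; we check each in order.
q = 2: 2q + 1 = 5, prime.
q = 3: 2q + 1 = 7, prime.
q = 5: 2q + 1 = 11, prime.
q = 7: 2q + 1 = 15 = 3 × 5, not prime.
So q = 7 is the smallest counterexample.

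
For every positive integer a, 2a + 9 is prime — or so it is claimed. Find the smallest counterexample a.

A counterexample is any positive integer a such that 2a + 9 is not prime; we check each in order.
a = 1: 2a + 9 = 11, prime.
a = 2: 2a + 9 = 13, prime.
a = 3: 2a + 9 = 15 = 3 × 5, composite.
Hence a = 3 is a counterexample.

a = 3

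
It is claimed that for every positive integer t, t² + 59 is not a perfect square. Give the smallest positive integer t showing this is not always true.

t = 29

We need the least positive integer t for which t² + 59 is a perfect square.
For t = 1, 2, 3, 4, …, 26, 27, 28 the conclusion holds.
t = 29: 29² + 59 = 900 = 30², a perfect square.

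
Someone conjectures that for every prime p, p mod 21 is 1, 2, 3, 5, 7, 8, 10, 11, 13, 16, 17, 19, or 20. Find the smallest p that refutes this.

p = 67

We need the least prime p for which the claim fails.
The first 18 eligible values, up to p = 61, all satisfy the conclusion.
p = 67: 67 mod 21 = 4 — not in {1, 2, 3, 5, 7, 8, 10, 11, 13, 16, 17, 19, 20}.
Hence p = 67 is a counterexample.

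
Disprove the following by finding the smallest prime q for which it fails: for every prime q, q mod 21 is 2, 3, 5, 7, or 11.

q = 13

Check each prime q in order until the claim fails.
For q = 2, 3, 5, 7, 11 the conclusion holds.
q = 13: 13 mod 21 = 13 — not in {2, 3, 5, 7, 11}.
Hence q = 13 is a counterexample.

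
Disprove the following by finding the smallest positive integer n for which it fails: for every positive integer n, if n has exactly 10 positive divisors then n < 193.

n = 208

We need the least positive integer n for which n has exactly 10 positive divisors but the claim fails.
n = 48: τ(48) = 10; 48 < 193.
n = 80: τ(80) = 10; 80 < 193.
n = 112: τ(112) = 10; 112 < 193.
n = 162: τ(162) = 10; 162 < 193.
n = 176: τ(176) = 10; 176 < 193.
n = 208: τ(208) = 10; 208 ≥ 193.
Thus n = 208 disproves the claim, and no smaller n works.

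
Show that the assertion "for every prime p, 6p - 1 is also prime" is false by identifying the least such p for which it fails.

We need the least prime p for which 6p - 1 is not prime.
The first 4 eligible values, up to p = 7, all satisfy the conclusion.
p = 11: 6p - 1 = 65 = 5 × 13, not prime.
Hence p = 11 is a counterexample.

p = 11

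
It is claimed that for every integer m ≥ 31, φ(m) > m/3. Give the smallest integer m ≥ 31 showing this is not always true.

m = 36

The first 5 eligible values, up to m = 35, all satisfy the conclusion.
m = 36: φ(36) = 12 and 36/3 = 12, so φ(36) ≤ 36/3.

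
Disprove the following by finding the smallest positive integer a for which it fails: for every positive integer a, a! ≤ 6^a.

A counterexample is any positive integer a such that a! > 6^a; we check each in order.
The first 13 eligible values, up to a = 13, all satisfy the conclusion.
a = 14: a! = 87178291200 and 6^a = 78364164096, so 87178291200 > 78364164096.

a = 14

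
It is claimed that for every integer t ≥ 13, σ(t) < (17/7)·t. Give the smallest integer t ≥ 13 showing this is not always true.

We need the least integer t ≥ 13 for which the claim fails.
The first 11 eligible values, up to t = 23, all satisfy the conclusion.
t = 24: σ(24) = 60; 60 ≥ 408/7.
So t = 24 is the smallest counterexample.

t = 24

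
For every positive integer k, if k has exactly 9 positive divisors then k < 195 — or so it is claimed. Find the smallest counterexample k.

k = 196

We need the least positive integer k for which k has exactly 9 positive divisors but the claim fails.
For k = 36, 100 the conclusion holds.
k = 196: τ(196) = 9; 196 ≥ 195.
So k = 196 is the smallest counterexample.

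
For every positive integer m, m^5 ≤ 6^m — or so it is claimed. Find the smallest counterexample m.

m = 3

Check each positive integer m in order until m^5 > 6^m.
m = 1: m^5 = 1 and 6^m = 6, so 1 ≤ 6.
m = 2: m^5 = 32 and 6^m = 36, so 32 ≤ 36.
m = 3: m^5 = 243 and 6^m = 216, so 243 > 216.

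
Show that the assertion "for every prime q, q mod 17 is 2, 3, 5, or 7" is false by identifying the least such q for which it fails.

q = 11

A counterexample is any prime q such that the claim fails; we check each in order.
q = 2: 2 mod 17 = 2.
q = 3: 3 mod 17 = 3.
q = 5: 5 mod 17 = 5.
q = 7: 7 mod 17 = 7.
q = 11: 11 mod 17 = 11 — not in {2, 3, 5, 7}.
Hence q = 11 is a counterexample.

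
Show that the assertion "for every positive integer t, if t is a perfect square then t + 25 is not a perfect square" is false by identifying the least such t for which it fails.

We need the least positive integer t for which t is a perfect square but t + 25 is a perfect square.
For t = 1, 4, 9, 16, …, 81, 100, 121 the conclusion holds.
t = 144: 144 = 12² and 144 + 25 = 169 = 13².
So t = 144 is the smallest counterexample.

t = 144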